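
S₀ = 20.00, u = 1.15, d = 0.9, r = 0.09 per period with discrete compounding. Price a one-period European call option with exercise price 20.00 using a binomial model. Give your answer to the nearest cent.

2.09

Risk-neutral probability p = (1 + 0.09 − 0.9)/(1.15 − 0.9) = 0.1900/0.2500 = 0.7600
Terminal stock prices: S_u = 23, S_d = 18
Terminal payoffs (S − K): max(3, 0) = 3, max(-2, 0) = 0
Node 0 (S = 20): V_0 = 1/1.09·[0.7600·3.0000 + 0.2400·0.0000] = 2.0917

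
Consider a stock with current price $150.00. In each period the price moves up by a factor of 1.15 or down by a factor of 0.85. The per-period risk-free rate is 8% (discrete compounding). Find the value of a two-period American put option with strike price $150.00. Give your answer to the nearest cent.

Risk-neutral probability p = (1 + 0.08 − 0.85)/(1.15 − 0.85) = 0.2300/0.3000 = 0.7667
Terminal stock prices: S_uu = 198.4, S_ud = 146.6, S_dd = 108.4
Terminal payoffs (K − S): max(-48.37, 0) = 0, max(3.375, 0) = 3.375, max(41.63, 0) = 41.63
Node u (S = 172.5): continuation = 1/1.08·[0.7667·0.0000 + 0.2333·3.3750] = 0.7292; exercise value = 0.0000 ≤ continuation, so V_u = 0.7292
Node d (S = 127.5): continuation = 1/1.08·[0.7667·3.3750 + 0.2333·41.6250] = 11.3889; exercise value = 22.5000 > continuation, so V_d = 22.5000 (exercise)
Node 0 (S = 150): continuation = 1/1.08·[0.7667·0.7292 + 0.2333·22.5000] = 5.3787; exercise value = 0.0000 ≤ continuation, so V_0 = 5.3787

$5.38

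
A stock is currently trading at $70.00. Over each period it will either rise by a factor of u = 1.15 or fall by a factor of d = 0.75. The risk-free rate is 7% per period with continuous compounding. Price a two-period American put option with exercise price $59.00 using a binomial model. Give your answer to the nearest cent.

$1.17

Risk-neutral probability p = (e^0.07 − 0.75)/(1.15 − 0.75) = 0.3225/0.4000 = 0.8063
Terminal stock prices: S_uu = 92.57, S_ud = 60.38, S_dd = 39.38
Terminal payoffs (K − S): max(-33.57, 0) = 0, max(-1.375, 0) = 0, max(19.62, 0) = 19.62
Node u (S = 80.5): continuation = e^(−0.07)·[0.8063·0.0000 + 0.1937·0.0000] = 0.0000; exercise value = 0.0000 ≤ continuation, so V_u = 0.0000
Node d (S = 52.5): continuation = e^(−0.07)·[0.8063·0.0000 + 0.1937·19.6250] = 3.5449; exercise value = 6.5000 > continuation, so V_d = 6.5000 (exercise)
Node 0 (S = 70): continuation = e^(−0.07)·[0.8063·0.0000 + 0.1937·6.5000] = 1.1741; exercise value = 0.0000 ≤ continuation, so V_0 = 1.1741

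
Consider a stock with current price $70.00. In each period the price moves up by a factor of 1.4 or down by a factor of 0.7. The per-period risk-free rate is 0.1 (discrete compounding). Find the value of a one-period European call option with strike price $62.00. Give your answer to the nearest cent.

Risk-neutral probability p = (1 + 0.1 − 0.7)/(1.4 − 0.7) = 0.4000/0.7000 = 0.5714
Terminal stock prices: S_u = 98, S_d = 49
Terminal payoffs (S − K): max(36, 0) = 36, max(-13, 0) = 0
Node 0 (S = 70): V_0 = 1/1.1·[0.5714·36.0000 + 0.4286·0.0000] = 18.7013

$18.70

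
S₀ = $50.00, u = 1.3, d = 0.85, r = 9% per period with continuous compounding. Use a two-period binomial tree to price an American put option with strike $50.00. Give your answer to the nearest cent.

Risk-neutral probability p = (e^0.09 − 0.85)/(1.3 − 0.85) = 0.2442/0.4500 = 0.5426
Terminal stock prices: S_uu = 84.5, S_ud = 55.25, S_dd = 36.12
Terminal payoffs (K − S): max(-34.5, 0) = 0, max(-5.25, 0) = 0, max(13.88, 0) = 13.88
Node u (S = 65): continuation = e^(−0.09)·[0.5426·0.0000 + 0.4574·0.0000] = 0.0000; exercise value = 0.0000 ≤ continuation, so V_u = 0.0000
Node d (S = 42.5): continuation = e^(−0.09)·[0.5426·0.0000 + 0.4574·13.8750] = 5.8001; exercise value = 7.5000 > continuation, so V_d = 7.5000 (exercise)
Node 0 (S = 50): continuation = e^(−0.09)·[0.5426·0.0000 + 0.4574·7.5000] = 3.1352; exercise value = 0.0000 ≤ continuation, so V_0 = 3.1352

$3.14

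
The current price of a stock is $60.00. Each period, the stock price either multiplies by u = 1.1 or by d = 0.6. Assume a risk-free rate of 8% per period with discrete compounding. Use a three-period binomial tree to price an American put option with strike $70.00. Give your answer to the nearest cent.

$10.00

Risk-neutral probability p = (1 + 0.08 − 0.6)/(1.1 − 0.6) = 0.4800/0.5000 = 0.9600
Terminal stock prices: S_uuu = 79.86, S_uud = 43.56, S_udd = 23.76, S_ddd = 12.96
Terminal payoffs (K − S): max(-9.86, 0) = 0, max(26.44, 0) = 26.44, max(46.24, 0) = 46.24, max(57.04, 0) = 57.04
Node uu (S = 72.6): continuation = 1/1.08·[0.9600·0.0000 + 0.0400·26.4400] = 0.9793; exercise value = 0.0000 ≤ continuation, so V_uu = 0.9793
Node ud (S = 39.6): continuation = 1/1.08·[0.9600·26.4400 + 0.0400·46.2400] = 25.2148; exercise value = 30.4000 > continuation, so V_ud = 30.4000 (exercise)
Node dd (S = 21.6): continuation = 1/1.08·[0.9600·46.2400 + 0.0400·57.0400] = 43.2148; exercise value = 48.4000 > continuation, so V_dd = 48.4000 (exercise)
Node u (S = 66): continuation = 1/1.08·[0.9600·0.9793 + 0.0400·30.4000] = 1.9964; exercise value = 4.0000 > continuation, so V_u = 4.0000 (exercise)
Node d (S = 36): continuation = 1/1.08·[0.9600·30.4000 + 0.0400·48.4000] = 28.8148; exercise value = 34.0000 > continuation, so V_d = 34.0000 (exercise)
Node 0 (S = 60): continuation = 1/1.08·[0.9600·4.0000 + 0.0400·34.0000] = 4.8148; exercise value = 10.0000 > continuation, so V_0 = 10.0000 (exercise)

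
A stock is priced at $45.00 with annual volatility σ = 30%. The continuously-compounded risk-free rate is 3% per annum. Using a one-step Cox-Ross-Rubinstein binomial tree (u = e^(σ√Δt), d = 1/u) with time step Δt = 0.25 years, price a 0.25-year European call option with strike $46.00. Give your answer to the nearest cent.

$3.04

CRR parameters: u = e^(σ√Δt) = e^(0.3·√0.25) = 1.1618, d = 1/u = 0.8607
Per-period rate: rΔt = 0.03·0.25 = 0.0075, so R = e^0.0075 = 1.0075
Risk-neutral probability p = (e^0.0075 − 0.8607)/(1.1618 − 0.8607) = 0.1468/0.3011 = 0.4876
Terminal stock prices: S_u = 52.28, S_d = 38.73
Terminal payoffs (S − K): max(6.283, 0) = 6.283, max(-7.268, 0) = 0
Node 0 (S = 45): V_0 = e^(−0.0075)·[0.4876·6.2825 + 0.5124·0.0000] = 3.0403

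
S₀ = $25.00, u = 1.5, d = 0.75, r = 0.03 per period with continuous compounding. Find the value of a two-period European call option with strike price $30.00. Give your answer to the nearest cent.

Risk-neutral probability p = (e^0.03 − 0.75)/(1.5 − 0.75) = 0.2805/0.7500 = 0.3739
Terminal stock prices: S_uu = 56.25, S_ud = 28.12, S_dd = 14.06
Terminal payoffs (S − K): max(26.25, 0) = 26.25, max(-1.875, 0) = 0, max(-15.94, 0) = 0
Node u (S = 37.5): V_u = e^(−0.03)·[0.3739·26.2500 + 0.6261·0.0000] = 9.5258
Node d (S = 18.75): V_d = e^(−0.03)·[0.3739·0.0000 + 0.6261·0.0000] = 0.0000
Node 0 (S = 25): V_0 = e^(−0.03)·[0.3739·9.5258 + 0.6261·0.0000] = 3.4568

$3.46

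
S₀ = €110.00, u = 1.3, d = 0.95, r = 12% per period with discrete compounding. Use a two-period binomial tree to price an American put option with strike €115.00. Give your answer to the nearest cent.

Risk-neutral probability p = (1 + 0.12 − 0.95)/(1.3 − 0.95) = 0.1700/0.3500 = 0.4857
Terminal stock prices: S_uu = 185.9, S_ud = 135.8, S_dd = 99.27
Terminal payoffs (K − S): max(-70.9, 0) = 0, max(-20.85, 0) = 0, max(15.73, 0) = 15.73
Node u (S = 143): continuation = 1/1.12·[0.4857·0.0000 + 0.5143·0.0000] = 0.0000; exercise value = 0.0000 ≤ continuation, so V_u = 0.0000
Node d (S = 104.5): continuation = 1/1.12·[0.4857·0.0000 + 0.5143·15.7250] = 7.2207; exercise value = 10.5000 > continuation, so V_d = 10.5000 (exercise)
Node 0 (S = 110): continuation = 1/1.12·[0.4857·0.0000 + 0.5143·10.5000] = 4.8214; exercise value = 5.0000 > continuation, so V_0 = 5.0000 (exercise)

€5.00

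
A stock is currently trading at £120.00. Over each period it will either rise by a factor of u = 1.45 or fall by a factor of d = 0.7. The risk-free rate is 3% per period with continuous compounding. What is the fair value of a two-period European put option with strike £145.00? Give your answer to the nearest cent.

£36.17

Risk-neutral probability p = (e^0.03 − 0.7)/(1.45 − 0.7) = 0.3305/0.7500 = 0.4406
Terminal stock prices: S_uu = 252.3, S_ud = 121.8, S_dd = 58.8
Terminal payoffs (K − S): max(-107.3, 0) = 0, max(23.2, 0) = 23.2, max(86.2, 0) = 86.2
Node u (S = 174): V_u = e^(−0.03)·[0.4406·0.0000 + 0.5594·23.2000] = 12.5944
Node d (S = 84): V_d = e^(−0.03)·[0.4406·23.2000 + 0.5594·86.2000] = 56.7146
Node 0 (S = 120): V_0 = e^(−0.03)·[0.4406·12.5944 + 0.5594·56.7146] = 36.1733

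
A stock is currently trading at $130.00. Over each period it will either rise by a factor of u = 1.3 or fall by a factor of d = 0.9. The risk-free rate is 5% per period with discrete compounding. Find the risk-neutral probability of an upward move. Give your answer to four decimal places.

p = 0.3750

Risk-neutral probability p = (1 + 0.05 − 0.9)/(1.3 − 0.9) = 0.1500/0.4000 = 0.3750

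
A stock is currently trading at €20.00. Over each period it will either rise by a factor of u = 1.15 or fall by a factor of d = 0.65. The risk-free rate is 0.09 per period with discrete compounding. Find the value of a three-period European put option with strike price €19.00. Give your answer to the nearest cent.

Risk-neutral probability p = (1 + 0.09 − 0.65)/(1.15 − 0.65) = 0.4400/0.5000 = 0.8800
Terminal stock prices: S_uuu = 30.42, S_uud = 17.19, S_udd = 9.718, S_ddd = 5.492
Terminal payoffs (K − S): max(-11.42, 0) = 0, max(1.808, 0) = 1.808, max(9.282, 0) = 9.282, max(13.51, 0) = 13.51
Node uu (S = 26.45): V_uu = 1/1.09·[0.8800·0.0000 + 0.1200·1.8075] = 0.1990
Node ud (S = 14.95): V_ud = 1/1.09·[0.8800·1.8075 + 0.1200·9.2825] = 2.4812
Node dd (S = 8.45): V_dd = 1/1.09·[0.8800·9.2825 + 0.1200·13.5075] = 8.9812
Node u (S = 23): V_u = 1/1.09·[0.8800·0.1990 + 0.1200·2.4812] = 0.4338
Node d (S = 13): V_d = 1/1.09·[0.8800·2.4812 + 0.1200·8.9812] = 2.9919
Node 0 (S = 20): V_0 = 1/1.09·[0.8800·0.4338 + 0.1200·2.9919] = 0.6796

€0.68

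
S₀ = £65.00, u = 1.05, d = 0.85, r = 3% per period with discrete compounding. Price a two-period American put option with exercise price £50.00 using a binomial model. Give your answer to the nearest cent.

£0.03

Risk-neutral probability p = (1 + 0.03 − 0.85)/(1.05 − 0.85) = 0.1800/0.2000 = 0.9000
Terminal stock prices: S_uu = 71.66, S_ud = 58.01, S_dd = 46.96
Terminal payoffs (K − S): max(-21.66, 0) = 0, max(-8.012, 0) = 0, max(3.038, 0) = 3.038
Node u (S = 68.25): continuation = 1/1.03·[0.9000·0.0000 + 0.1000·0.0000] = 0.0000; exercise value = 0.0000 ≤ continuation, so V_u = 0.0000
Node d (S = 55.25): continuation = 1/1.03·[0.9000·0.0000 + 0.1000·3.0375] = 0.2949; exercise value = 0.0000 ≤ continuation, so V_d = 0.2949
Node 0 (S = 65): continuation = 1/1.03·[0.9000·0.0000 + 0.1000·0.2949] = 0.0286; exercise value = 0.0000 ≤ continuation, so V_0 = 0.0286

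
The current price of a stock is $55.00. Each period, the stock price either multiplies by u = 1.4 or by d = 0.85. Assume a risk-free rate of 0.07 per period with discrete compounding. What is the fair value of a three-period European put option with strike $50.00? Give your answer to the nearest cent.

$2.86

Risk-neutral probability p = (1 + 0.07 − 0.85)/(1.4 − 0.85) = 0.2200/0.5500 = 0.4000
Terminal stock prices: S_uuu = 150.9, S_uud = 91.63, S_udd = 55.63, S_ddd = 33.78
Terminal payoffs (K − S): max(-100.9, 0) = 0, max(-41.63, 0) = 0, max(-5.632, 0) = 0, max(16.22, 0) = 16.22
Node uu (S = 107.8): V_uu = 1/1.07·[0.4000·0.0000 + 0.6000·0.0000] = 0.0000
Node ud (S = 65.45): V_ud = 1/1.07·[0.4000·0.0000 + 0.6000·0.0000] = 0.0000
Node dd (S = 39.74): V_dd = 1/1.07·[0.4000·0.0000 + 0.6000·16.2231] = 9.0971
Node u (S = 77): V_u = 1/1.07·[0.4000·0.0000 + 0.6000·0.0000] = 0.0000
Node d (S = 46.75): V_d = 1/1.07·[0.4000·0.0000 + 0.6000·9.0971] = 5.1012
Node 0 (S = 55): V_0 = 1/1.07·[0.4000·0.0000 + 0.6000·5.1012] = 2.8605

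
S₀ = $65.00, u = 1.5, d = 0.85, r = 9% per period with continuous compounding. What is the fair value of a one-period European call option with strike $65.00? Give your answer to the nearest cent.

$11.16

Risk-neutral probability p = (e^0.09 − 0.85)/(1.5 − 0.85) = 0.2442/0.6500 = 0.3757
Terminal stock prices: S_u = 97.5, S_d = 55.25
Terminal payoffs (S − K): max(32.5, 0) = 32.5, max(-9.75, 0) = 0
Node 0 (S = 65): V_0 = e^(−0.09)·[0.3757·32.5000 + 0.6243·0.0000] = 11.1579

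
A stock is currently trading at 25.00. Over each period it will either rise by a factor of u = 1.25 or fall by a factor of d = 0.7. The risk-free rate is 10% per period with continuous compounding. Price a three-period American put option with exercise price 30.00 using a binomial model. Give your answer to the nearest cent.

Risk-neutral probability p = (e^0.1 − 0.7)/(1.25 − 0.7) = 0.4052/0.5500 = 0.7367
Terminal stock prices: S_uuu = 48.83, S_uud = 27.34, S_udd = 15.31, S_ddd = 8.575
Terminal payoffs (K − S): max(-18.83, 0) = 0, max(2.656, 0) = 2.656, max(14.69, 0) = 14.69, max(21.43, 0) = 21.43
Node uu (S = 39.06): continuation = e^(−0.1)·[0.7367·0.0000 + 0.2633·2.6562] = 0.6329; exercise value = 0.0000 ≤ continuation, so V_uu = 0.6329
Node ud (S = 21.88): continuation = e^(−0.1)·[0.7367·2.6562 + 0.2633·14.6875] = 5.2701; exercise value = 8.1250 > continuation, so V_ud = 8.1250 (exercise)
Node dd (S = 12.25): continuation = e^(−0.1)·[0.7367·14.6875 + 0.2633·21.4250] = 14.8951; exercise value = 17.7500 > continuation, so V_dd = 17.7500 (exercise)
Node u (S = 31.25): continuation = e^(−0.1)·[0.7367·0.6329 + 0.2633·8.1250] = 2.3578; exercise value = 0.0000 ≤ continuation, so V_u = 2.3578
Node d (S = 17.5): continuation = e^(−0.1)·[0.7367·8.1250 + 0.2633·17.7500] = 9.6451; exercise value = 12.5000 > continuation, so V_d = 12.5000 (exercise)
Node 0 (S = 25): continuation = e^(−0.1)·[0.7367·2.3578 + 0.2633·12.5000] = 4.5500; exercise value = 5.0000 > continuation, so V_0 = 5.0000 (exercise)

5.00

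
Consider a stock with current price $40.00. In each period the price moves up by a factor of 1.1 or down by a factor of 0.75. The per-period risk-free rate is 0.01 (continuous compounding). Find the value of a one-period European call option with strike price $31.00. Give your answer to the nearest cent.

$9.56

Risk-neutral probability p = (e^0.01 − 0.75)/(1.1 − 0.75) = 0.2601/0.3500 = 0.7430
Terminal stock prices: S_u = 44, S_d = 30
Terminal payoffs (S − K): max(13, 0) = 13, max(-1, 0) = 0
Node 0 (S = 40): V_0 = e^(−0.01)·[0.7430·13.0000 + 0.2570·0.0000] = 9.5629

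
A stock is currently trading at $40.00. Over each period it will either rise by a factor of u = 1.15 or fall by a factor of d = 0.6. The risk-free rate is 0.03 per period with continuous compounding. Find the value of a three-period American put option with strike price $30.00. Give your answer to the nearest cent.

Risk-neutral probability p = (e^0.03 − 0.6)/(1.15 − 0.6) = 0.4305/0.5500 = 0.7826
Terminal stock prices: S_uuu = 60.83, S_uud = 31.74, S_udd = 16.56, S_ddd = 8.64
Terminal payoffs (K − S): max(-30.83, 0) = 0, max(-1.74, 0) = 0, max(13.44, 0) = 13.44, max(21.36, 0) = 21.36
Node uu (S = 52.9): continuation = e^(−0.03)·[0.7826·0.0000 + 0.2174·0.0000] = 0.0000; exercise value = 0.0000 ≤ continuation, so V_uu = 0.0000
Node ud (S = 27.6): continuation = e^(−0.03)·[0.7826·0.0000 + 0.2174·13.4400] = 2.8349; exercise value = 2.4000 ≤ continuation, so V_ud = 2.8349
Node dd (S = 14.4): continuation = e^(−0.03)·[0.7826·13.4400 + 0.2174·21.3600] = 14.7134; exercise value = 15.6000 > continuation, so V_dd = 15.6000 (exercise)
Node u (S = 46): continuation = e^(−0.03)·[0.7826·0.0000 + 0.2174·2.8349] = 0.5980; exercise value = 0.0000 ≤ continuation, so V_u = 0.5980
Node d (S = 24): continuation = e^(−0.03)·[0.7826·2.8349 + 0.2174·15.6000] = 5.4437; exercise value = 6.0000 > continuation, so V_d = 6.0000 (exercise)
Node 0 (S = 40): continuation = e^(−0.03)·[0.7826·0.5980 + 0.2174·6.0000] = 1.7198; exercise value = 0.0000 ≤ continuation, so V_0 = 1.7198

$1.72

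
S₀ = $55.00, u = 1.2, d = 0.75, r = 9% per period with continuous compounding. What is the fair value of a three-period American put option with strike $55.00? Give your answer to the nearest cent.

Risk-neutral probability p = (e^0.09 − 0.75)/(1.2 − 0.75) = 0.3442/0.4500 = 0.7648
Terminal stock prices: S_uuu = 95.04, S_uud = 59.4, S_udd = 37.12, S_ddd = 23.2
Terminal payoffs (K − S): max(-40.04, 0) = 0, max(-4.4, 0) = 0, max(17.88, 0) = 17.88, max(31.8, 0) = 31.8
Node uu (S = 79.2): continuation = e^(−0.09)·[0.7648·0.0000 + 0.2352·0.0000] = 0.0000; exercise value = 0.0000 ≤ continuation, so V_uu = 0.0000
Node ud (S = 49.5): continuation = e^(−0.09)·[0.7648·0.0000 + 0.2352·17.8750] = 3.8418; exercise value = 5.5000 > continuation, so V_ud = 5.5000 (exercise)
Node dd (S = 30.94): continuation = e^(−0.09)·[0.7648·17.8750 + 0.2352·31.7969] = 19.3287; exercise value = 24.0625 > continuation, so V_dd = 24.0625 (exercise)
Node u (S = 66): continuation = e^(−0.09)·[0.7648·0.0000 + 0.2352·5.5000] = 1.1821; exercise value = 0.0000 ≤ continuation, so V_u = 1.1821
Node d (S = 41.25): continuation = e^(−0.09)·[0.7648·5.5000 + 0.2352·24.0625] = 9.0162; exercise value = 13.7500 > continuation, so V_d = 13.7500 (exercise)
Node 0 (S = 55): continuation = e^(−0.09)·[0.7648·1.1821 + 0.2352·13.7500] = 3.7815; exercise value = 0.0000 ≤ continuation, so V_0 = 3.7815

$3.78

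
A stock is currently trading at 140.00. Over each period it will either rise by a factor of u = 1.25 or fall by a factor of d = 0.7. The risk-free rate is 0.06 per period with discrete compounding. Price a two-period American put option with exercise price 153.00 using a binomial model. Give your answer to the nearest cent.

Risk-neutral probability p = (1 + 0.06 − 0.7)/(1.25 − 0.7) = 0.3600/0.5500 = 0.6545
Terminal stock prices: S_uu = 218.8, S_ud = 122.5, S_dd = 68.6
Terminal payoffs (K − S): max(-65.75, 0) = 0, max(30.5, 0) = 30.5, max(84.4, 0) = 84.4
Node u (S = 175): continuation = 1/1.06·[0.6545·0.0000 + 0.3455·30.5000] = 9.9400; exercise value = 0.0000 ≤ continuation, so V_u = 9.9400
Node d (S = 98): continuation = 1/1.06·[0.6545·30.5000 + 0.3455·84.4000] = 46.3396; exercise value = 55.0000 > continuation, so V_d = 55.0000 (exercise)
Node 0 (S = 140): continuation = 1/1.06·[0.6545·9.9400 + 0.3455·55.0000] = 24.0624; exercise value = 13.0000 ≤ continuation, so V_0 = 24.0624

24.06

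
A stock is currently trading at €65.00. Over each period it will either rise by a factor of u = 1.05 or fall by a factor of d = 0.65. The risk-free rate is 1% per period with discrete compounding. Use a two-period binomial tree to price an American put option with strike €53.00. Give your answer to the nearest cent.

Risk-neutral probability p = (1 + 0.01 − 0.65)/(1.05 − 0.65) = 0.3600/0.4000 = 0.9000
Terminal stock prices: S_uu = 71.66, S_ud = 44.36, S_dd = 27.46
Terminal payoffs (K − S): max(-18.66, 0) = 0, max(8.637, 0) = 8.637, max(25.54, 0) = 25.54
Node u (S = 68.25): continuation = 1/1.01·[0.9000·0.0000 + 0.1000·8.6375] = 0.8552; exercise value = 0.0000 ≤ continuation, so V_u = 0.8552
Node d (S = 42.25): continuation = 1/1.01·[0.9000·8.6375 + 0.1000·25.5375] = 10.2252; exercise value = 10.7500 > continuation, so V_d = 10.7500 (exercise)
Node 0 (S = 65): continuation = 1/1.01·[0.9000·0.8552 + 0.1000·10.7500] = 1.8264; exercise value = 0.0000 ≤ continuation, so V_0 = 1.8264

€1.83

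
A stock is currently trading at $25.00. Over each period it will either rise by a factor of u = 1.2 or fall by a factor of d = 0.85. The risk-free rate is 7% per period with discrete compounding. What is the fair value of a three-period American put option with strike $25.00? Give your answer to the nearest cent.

$1.54

Risk-neutral probability p = (1 + 0.07 − 0.85)/(1.2 − 0.85) = 0.2200/0.3500 = 0.6286
Terminal stock prices: S_uuu = 43.2, S_uud = 30.6, S_udd = 21.67, S_ddd = 15.35
Terminal payoffs (K − S): max(-18.2, 0) = 0, max(-5.6, 0) = 0, max(3.325, 0) = 3.325, max(9.647, 0) = 9.647
Node uu (S = 36): continuation = 1/1.07·[0.6286·0.0000 + 0.3714·0.0000] = 0.0000; exercise value = 0.0000 ≤ continuation, so V_uu = 0.0000
Node ud (S = 25.5): continuation = 1/1.07·[0.6286·0.0000 + 0.3714·3.3250] = 1.1542; exercise value = 0.0000 ≤ continuation, so V_ud = 1.1542
Node dd (S = 18.06): continuation = 1/1.07·[0.6286·3.3250 + 0.3714·9.6469] = 5.3020; exercise value = 6.9375 > continuation, so V_dd = 6.9375 (exercise)
Node u (S = 30): continuation = 1/1.07·[0.6286·0.0000 + 0.3714·1.1542] = 0.4007; exercise value = 0.0000 ≤ continuation, so V_u = 0.4007
Node d (S = 21.25): continuation = 1/1.07·[0.6286·1.1542 + 0.3714·6.9375] = 3.0862; exercise value = 3.7500 > continuation, so V_d = 3.7500 (exercise)
Node 0 (S = 25): continuation = 1/1.07·[0.6286·0.4007 + 0.3714·3.7500] = 1.5371; exercise value = 0.0000 ≤ continuation, so V_0 = 1.5371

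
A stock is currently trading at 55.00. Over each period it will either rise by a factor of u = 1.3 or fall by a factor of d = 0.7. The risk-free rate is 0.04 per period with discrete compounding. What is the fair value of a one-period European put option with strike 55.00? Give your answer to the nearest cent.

6.87

Risk-neutral probability p = (1 + 0.04 − 0.7)/(1.3 − 0.7) = 0.3400/0.6000 = 0.5667
Terminal stock prices: S_u = 71.5, S_d = 38.5
Terminal payoffs (K − S): max(-16.5, 0) = 0, max(16.5, 0) = 16.5
Node 0 (S = 55): V_0 = 1/1.04·[0.5667·0.0000 + 0.4333·16.5000] = 6.8750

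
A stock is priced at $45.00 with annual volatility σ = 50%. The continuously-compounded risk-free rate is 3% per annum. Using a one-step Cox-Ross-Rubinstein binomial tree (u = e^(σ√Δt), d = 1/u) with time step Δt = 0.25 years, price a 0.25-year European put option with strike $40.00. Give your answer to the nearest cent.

$2.69

CRR parameters: u = e^(σ√Δt) = e^(0.5·√0.25) = 1.2840, d = 1/u = 0.7788
Per-period rate: rΔt = 0.03·0.25 = 0.0075, so R = e^0.0075 = 1.0075
Risk-neutral probability p = (e^0.0075 − 0.7788)/(1.2840 − 0.7788) = 0.2287/0.5052 = 0.4527
Terminal stock prices: S_u = 57.78, S_d = 35.05
Terminal payoffs (K − S): max(-17.78, 0) = 0, max(4.954, 0) = 4.954
Node 0 (S = 45): V_0 = e^(−0.0075)·[0.4527·0.0000 + 0.5473·4.9540] = 2.6909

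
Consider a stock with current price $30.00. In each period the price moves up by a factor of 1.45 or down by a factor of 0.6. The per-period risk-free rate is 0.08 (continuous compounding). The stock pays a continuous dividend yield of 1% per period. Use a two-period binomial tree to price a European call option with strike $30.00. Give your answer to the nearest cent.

Per-period risk-free factor R = e^0.08 = 1.0833; dividend-adjusted growth = e^(0.08−0.01) = 1.0725.
Risk-neutral probability p = (1.0725 − 0.6)/(1.45 − 0.6) = 0.4725/0.8500 = 0.5559
Terminal stock prices: S_uu = 63.08, S_ud = 26.1, S_dd = 10.8
Terminal payoffs (S − K): max(33.08, 0) = 33.08, max(-3.9, 0) = 0, max(-19.2, 0) = 0
Node u (S = 43.5): V_u = e^(−0.08)·[0.5559·33.0750 + 0.4441·0.0000] = 16.9725
Node d (S = 18): V_d = e^(−0.08)·[0.5559·0.0000 + 0.4441·0.0000] = 0.0000
Node 0 (S = 30): V_0 = e^(−0.08)·[0.5559·16.9725 + 0.4441·0.0000] = 8.7095

$8.71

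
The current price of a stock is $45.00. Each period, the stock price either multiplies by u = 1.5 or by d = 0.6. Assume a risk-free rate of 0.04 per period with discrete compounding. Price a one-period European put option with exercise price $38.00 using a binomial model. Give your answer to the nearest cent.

Risk-neutral probability p = (1 + 0.04 − 0.6)/(1.5 − 0.6) = 0.4400/0.9000 = 0.4889
Terminal stock prices: S_u = 67.5, S_d = 27
Terminal payoffs (K − S): max(-29.5, 0) = 0, max(11, 0) = 11
Node 0 (S = 45): V_0 = 1/1.04·[0.4889·0.0000 + 0.5111·11.0000] = 5.4060

$5.41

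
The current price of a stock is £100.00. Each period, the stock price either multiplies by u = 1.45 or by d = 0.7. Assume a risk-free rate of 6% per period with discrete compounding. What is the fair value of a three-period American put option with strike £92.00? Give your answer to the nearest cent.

£14.91

Risk-neutral probability p = (1 + 0.06 − 0.7)/(1.45 − 0.7) = 0.3600/0.7500 = 0.4800
Terminal stock prices: S_uuu = 304.9, S_uud = 147.2, S_udd = 71.05, S_ddd = 34.3
Terminal payoffs (K − S): max(-212.9, 0) = 0, max(-55.17, 0) = 0, max(20.95, 0) = 20.95, max(57.7, 0) = 57.7
Node uu (S = 210.2): continuation = 1/1.06·[0.4800·0.0000 + 0.5200·0.0000] = 0.0000; exercise value = 0.0000 ≤ continuation, so V_uu = 0.0000
Node ud (S = 101.5): continuation = 1/1.06·[0.4800·0.0000 + 0.5200·20.9500] = 10.2774; exercise value = 0.0000 ≤ continuation, so V_ud = 10.2774
Node dd (S = 49): continuation = 1/1.06·[0.4800·20.9500 + 0.5200·57.7000] = 37.7925; exercise value = 43.0000 > continuation, so V_dd = 43.0000 (exercise)
Node u (S = 145): continuation = 1/1.06·[0.4800·0.0000 + 0.5200·10.2774] = 5.0417; exercise value = 0.0000 ≤ continuation, so V_u = 5.0417
Node d (S = 70): continuation = 1/1.06·[0.4800·10.2774 + 0.5200·43.0000] = 25.7482; exercise value = 22.0000 ≤ continuation, so V_d = 25.7482
Node 0 (S = 100): continuation = 1/1.06·[0.4800·5.0417 + 0.5200·25.7482] = 14.9143; exercise value = 0.0000 ≤ continuation, so V_0 = 14.9143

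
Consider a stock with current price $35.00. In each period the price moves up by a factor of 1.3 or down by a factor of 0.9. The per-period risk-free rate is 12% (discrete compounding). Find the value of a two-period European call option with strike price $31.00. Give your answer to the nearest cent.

$10.71

Risk-neutral probability p = (1 + 0.12 − 0.9)/(1.3 − 0.9) = 0.2200/0.4000 = 0.5500
Terminal stock prices: S_uu = 59.15, S_ud = 40.95, S_dd = 28.35
Terminal payoffs (S − K): max(28.15, 0) = 28.15, max(9.95, 0) = 9.95, max(-2.65, 0) = 0
Node u (S = 45.5): V_u = 1/1.12·[0.5500·28.1500 + 0.4500·9.9500] = 17.8214
Node d (S = 31.5): V_d = 1/1.12·[0.5500·9.9500 + 0.4500·0.0000] = 4.8862
Node 0 (S = 35): V_0 = 1/1.12·[0.5500·17.8214 + 0.4500·4.8862] = 10.7148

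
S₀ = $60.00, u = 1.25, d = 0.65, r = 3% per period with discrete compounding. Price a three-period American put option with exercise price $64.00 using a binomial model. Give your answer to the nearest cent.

Risk-neutral probability p = (1 + 0.03 − 0.65)/(1.25 − 0.65) = 0.3800/0.6000 = 0.6333
Terminal stock prices: S_uuu = 117.2, S_uud = 60.94, S_udd = 31.69, S_ddd = 16.48
Terminal payoffs (K − S): max(-53.19, 0) = 0, max(3.062, 0) = 3.062, max(32.31, 0) = 32.31, max(47.52, 0) = 47.52
Node uu (S = 93.75): continuation = 1/1.03·[0.6333·0.0000 + 0.3667·3.0625] = 1.0902; exercise value = 0.0000 ≤ continuation, so V_uu = 1.0902
Node ud (S = 48.75): continuation = 1/1.03·[0.6333·3.0625 + 0.3667·32.3125] = 13.3859; exercise value = 15.2500 > continuation, so V_ud = 15.2500 (exercise)
Node dd (S = 25.35): continuation = 1/1.03·[0.6333·32.3125 + 0.3667·47.5225] = 36.7859; exercise value = 38.6500 > continuation, so V_dd = 38.6500 (exercise)
Node u (S = 75): continuation = 1/1.03·[0.6333·1.0902 + 0.3667·15.2500] = 6.0992; exercise value = 0.0000 ≤ continuation, so V_u = 6.0992
Node d (S = 39): continuation = 1/1.03·[0.6333·15.2500 + 0.3667·38.6500] = 23.1359; exercise value = 25.0000 > continuation, so V_d = 25.0000 (exercise)
Node 0 (S = 60): continuation = 1/1.03·[0.6333·6.0992 + 0.3667·25.0000] = 12.6500; exercise value = 4.0000 ≤ continuation, so V_0 = 12.6500

$12.65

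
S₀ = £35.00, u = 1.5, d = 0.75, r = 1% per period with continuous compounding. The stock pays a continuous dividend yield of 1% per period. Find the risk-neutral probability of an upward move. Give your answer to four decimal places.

Per-period risk-free factor R = e^0.01 = 1.0101; dividend-adjusted growth = e^(0.01−0.01) = 1.0000.
Risk-neutral probability p = (1.0000 − 0.75)/(1.5 − 0.75) = 0.2500/0.7500 = 0.3333

p = 0.3333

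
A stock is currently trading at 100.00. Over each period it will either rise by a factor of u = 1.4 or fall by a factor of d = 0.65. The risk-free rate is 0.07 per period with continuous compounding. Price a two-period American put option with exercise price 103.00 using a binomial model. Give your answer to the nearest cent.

Risk-neutral probability p = (e^0.07 − 0.65)/(1.4 − 0.65) = 0.4225/0.7500 = 0.5633
Terminal stock prices: S_uu = 196, S_ud = 91, S_dd = 42.25
Terminal payoffs (K − S): max(-93, 0) = 0, max(12, 0) = 12, max(60.75, 0) = 60.75
Node u (S = 140): continuation = e^(−0.07)·[0.5633·0.0000 + 0.4367·12.0000] = 4.8856; exercise value = 0.0000 ≤ continuation, so V_u = 4.8856
Node d (S = 65): continuation = e^(−0.07)·[0.5633·12.0000 + 0.4367·60.7500] = 31.0366; exercise value = 38.0000 > continuation, so V_d = 38.0000 (exercise)
Node 0 (S = 100): continuation = e^(−0.07)·[0.5633·4.8856 + 0.4367·38.0000] = 18.0374; exercise value = 3.0000 ≤ continuation, so V_0 = 18.0374

18.04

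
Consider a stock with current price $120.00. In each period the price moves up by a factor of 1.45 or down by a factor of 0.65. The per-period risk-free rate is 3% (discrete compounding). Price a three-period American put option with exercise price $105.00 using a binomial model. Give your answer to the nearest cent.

$21.65

Risk-neutral probability p = (1 + 0.03 − 0.65)/(1.45 − 0.65) = 0.3800/0.8000 = 0.4750
Terminal stock prices: S_uuu = 365.8, S_uud = 164, S_udd = 73.52, S_ddd = 32.95
Terminal payoffs (K − S): max(-260.8, 0) = 0, max(-59, 0) = 0, max(31.48, 0) = 31.48, max(72.05, 0) = 72.05
Node uu (S = 252.3): continuation = 1/1.03·[0.4750·0.0000 + 0.5250·0.0000] = 0.0000; exercise value = 0.0000 ≤ continuation, so V_uu = 0.0000
Node ud (S = 113.1): continuation = 1/1.03·[0.4750·0.0000 + 0.5250·31.4850] = 16.0482; exercise value = 0.0000 ≤ continuation, so V_ud = 16.0482
Node dd (S = 50.7): continuation = 1/1.03·[0.4750·31.4850 + 0.5250·72.0450] = 51.2417; exercise value = 54.3000 > continuation, so V_dd = 54.3000 (exercise)
Node u (S = 174): continuation = 1/1.03·[0.4750·0.0000 + 0.5250·16.0482] = 8.1799; exercise value = 0.0000 ≤ continuation, so V_u = 8.1799
Node d (S = 78): continuation = 1/1.03·[0.4750·16.0482 + 0.5250·54.3000] = 35.0780; exercise value = 27.0000 ≤ continuation, so V_d = 35.0780
Node 0 (S = 120): continuation = 1/1.03·[0.4750·8.1799 + 0.5250·35.0780] = 21.6519; exercise value = 0.0000 ≤ continuation, so V_0 = 21.6519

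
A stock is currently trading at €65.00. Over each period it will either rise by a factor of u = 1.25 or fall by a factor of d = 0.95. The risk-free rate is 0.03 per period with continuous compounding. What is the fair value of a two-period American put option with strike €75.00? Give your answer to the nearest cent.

Risk-neutral probability p = (e^0.03 − 0.95)/(1.25 − 0.95) = 0.0805/0.3000 = 0.2682
Terminal stock prices: S_uu = 101.6, S_ud = 77.19, S_dd = 58.66
Terminal payoffs (K − S): max(-26.56, 0) = 0, max(-2.188, 0) = 0, max(16.34, 0) = 16.34
Node u (S = 81.25): continuation = e^(−0.03)·[0.2682·0.0000 + 0.7318·0.0000] = 0.0000; exercise value = 0.0000 ≤ continuation, so V_u = 0.0000
Node d (S = 61.75): continuation = e^(−0.03)·[0.2682·0.0000 + 0.7318·16.3375] = 11.6027; exercise value = 13.2500 > continuation, so V_d = 13.2500 (exercise)
Node 0 (S = 65): continuation = e^(−0.03)·[0.2682·0.0000 + 0.7318·13.2500] = 9.4100; exercise value = 10.0000 > continuation, so V_0 = 10.0000 (exercise)

€10.00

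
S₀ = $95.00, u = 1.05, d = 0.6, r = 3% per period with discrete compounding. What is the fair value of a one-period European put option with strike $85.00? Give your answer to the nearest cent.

$1.21

Risk-neutral probability p = (1 + 0.03 − 0.6)/(1.05 − 0.6) = 0.4300/0.4500 = 0.9556
Terminal stock prices: S_u = 99.75, S_d = 57
Terminal payoffs (K − S): max(-14.75, 0) = 0, max(28, 0) = 28
Node 0 (S = 95): V_0 = 1/1.03·[0.9556·0.0000 + 0.0444·28.0000] = 1.2082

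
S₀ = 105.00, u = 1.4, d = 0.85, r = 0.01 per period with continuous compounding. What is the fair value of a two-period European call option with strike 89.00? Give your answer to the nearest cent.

Risk-neutral probability p = (e^0.01 − 0.85)/(1.4 − 0.85) = 0.1601/0.5500 = 0.2910
Terminal stock prices: S_uu = 205.8, S_ud = 125, S_dd = 75.86
Terminal payoffs (S − K): max(116.8, 0) = 116.8, max(35.95, 0) = 35.95, max(-13.14, 0) = 0
Node u (S = 147): V_u = e^(−0.01)·[0.2910·116.8000 + 0.7090·35.9500] = 58.8856
Node d (S = 89.25): V_d = e^(−0.01)·[0.2910·35.9500 + 0.7090·0.0000] = 10.3574
Node 0 (S = 105): V_0 = e^(−0.01)·[0.2910·58.8856 + 0.7090·10.3574] = 24.2355

24.24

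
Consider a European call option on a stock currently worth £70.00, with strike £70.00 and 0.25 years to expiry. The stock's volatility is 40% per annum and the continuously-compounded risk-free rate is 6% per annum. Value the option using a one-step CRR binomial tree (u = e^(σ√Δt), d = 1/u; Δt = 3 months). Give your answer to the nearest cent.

£7.45

CRR parameters: u = e^(σ√Δt) = e^(0.4·√0.25) = 1.2214, d = 1/u = 0.8187
Per-period rate: rΔt = 0.06·0.25 = 0.015, so R = e^0.015 = 1.0151
Risk-neutral probability p = (e^0.015 − 0.8187)/(1.2214 − 0.8187) = 0.1964/0.4027 = 0.4877
Terminal stock prices: S_u = 85.5, S_d = 57.31
Terminal payoffs (S − K): max(15.5, 0) = 15.5, max(-12.69, 0) = 0
Node 0 (S = 70): V_0 = e^(−0.015)·[0.4877·15.4982 + 0.5123·0.0000] = 7.4459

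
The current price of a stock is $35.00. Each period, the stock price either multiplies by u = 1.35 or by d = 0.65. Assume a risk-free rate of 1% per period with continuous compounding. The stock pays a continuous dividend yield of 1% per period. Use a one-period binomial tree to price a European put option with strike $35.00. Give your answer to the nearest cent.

Per-period risk-free factor R = e^0.01 = 1.0101; dividend-adjusted growth = e^(0.01−0.01) = 1.0000.
Risk-neutral probability p = (1.0000 − 0.65)/(1.35 − 0.65) = 0.3500/0.7000 = 0.5000
Terminal stock prices: S_u = 47.25, S_d = 22.75
Terminal payoffs (K − S): max(-12.25, 0) = 0, max(12.25, 0) = 12.25
Node 0 (S = 35): V_0 = e^(−0.01)·[0.5000·0.0000 + 0.5000·12.2500] = 6.0641

$6.06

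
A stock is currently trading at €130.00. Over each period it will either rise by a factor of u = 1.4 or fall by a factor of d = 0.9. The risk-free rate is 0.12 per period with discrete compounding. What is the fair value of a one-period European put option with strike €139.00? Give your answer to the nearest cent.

Risk-neutral probability p = (1 + 0.12 − 0.9)/(1.4 − 0.9) = 0.2200/0.5000 = 0.4400
Terminal stock prices: S_u = 182, S_d = 117
Terminal payoffs (K − S): max(-43, 0) = 0, max(22, 0) = 22
Node 0 (S = 130): V_0 = 1/1.12·[0.4400·0.0000 + 0.5600·22.0000] = 11.0000

€11.00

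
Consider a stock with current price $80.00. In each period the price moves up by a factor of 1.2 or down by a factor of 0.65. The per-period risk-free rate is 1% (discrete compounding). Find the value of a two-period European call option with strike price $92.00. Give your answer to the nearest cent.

Risk-neutral probability p = (1 + 0.01 − 0.65)/(1.2 − 0.65) = 0.3600/0.5500 = 0.6545
Terminal stock prices: S_uu = 115.2, S_ud = 62.4, S_dd = 33.8
Terminal payoffs (S − K): max(23.2, 0) = 23.2, max(-29.6, 0) = 0, max(-58.2, 0) = 0
Node u (S = 96): V_u = 1/1.01·[0.6545·23.2000 + 0.3455·0.0000] = 15.0351
Node d (S = 52): V_d = 1/1.01·[0.6545·0.0000 + 0.3455·0.0000] = 0.0000
Node 0 (S = 80): V_0 = 1/1.01·[0.6545·15.0351 + 0.3455·0.0000] = 9.7437

$9.74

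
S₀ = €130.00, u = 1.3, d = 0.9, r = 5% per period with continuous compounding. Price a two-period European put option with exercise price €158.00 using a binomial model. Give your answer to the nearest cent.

€20.95

Risk-neutral probability p = (e^0.05 − 0.9)/(1.3 − 0.9) = 0.1513/0.4000 = 0.3782
Terminal stock prices: S_uu = 219.7, S_ud = 152.1, S_dd = 105.3
Terminal payoffs (K − S): max(-61.7, 0) = 0, max(5.9, 0) = 5.9, max(52.7, 0) = 52.7
Node u (S = 169): V_u = e^(−0.05)·[0.3782·0.0000 + 0.6218·5.9000] = 3.4898
Node d (S = 117): V_d = e^(−0.05)·[0.3782·5.9000 + 0.6218·52.7000] = 33.2942
Node 0 (S = 130): V_0 = e^(−0.05)·[0.3782·3.4898 + 0.6218·33.2942] = 20.9488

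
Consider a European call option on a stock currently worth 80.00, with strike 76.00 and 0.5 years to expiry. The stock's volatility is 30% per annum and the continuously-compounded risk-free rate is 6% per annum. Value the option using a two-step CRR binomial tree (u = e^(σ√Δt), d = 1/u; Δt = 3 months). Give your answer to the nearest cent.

10.10

CRR parameters: u = e^(σ√Δt) = e^(0.3·√0.25) = 1.1618, d = 1/u = 0.8607
Per-period rate: rΔt = 0.06·0.25 = 0.015, so R = e^0.015 = 1.0151
Risk-neutral probability p = (e^0.015 − 0.8607)/(1.1618 − 0.8607) = 0.1544/0.3011 = 0.5128
Terminal stock prices: S_uu = 108, S_ud = 80, S_dd = 59.27
Terminal payoffs (S − K): max(31.99, 0) = 31.99, max(4, 0) = 4, max(-16.73, 0) = 0
Node u (S = 92.95): V_u = e^(−0.015)·[0.5128·31.9887 + 0.4872·4.0000] = 18.0782
Node d (S = 68.86): V_d = e^(−0.015)·[0.5128·4.0000 + 0.4872·0.0000] = 2.0205
Node 0 (S = 80): V_0 = e^(−0.015)·[0.5128·18.0782 + 0.4872·2.0205] = 10.1016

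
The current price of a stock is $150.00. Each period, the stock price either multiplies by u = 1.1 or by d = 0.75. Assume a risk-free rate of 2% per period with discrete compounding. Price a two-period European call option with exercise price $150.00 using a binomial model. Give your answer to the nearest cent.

Risk-neutral probability p = (1 + 0.02 − 0.75)/(1.1 − 0.75) = 0.2700/0.3500 = 0.7714
Terminal stock prices: S_uu = 181.5, S_ud = 123.8, S_dd = 84.38
Terminal payoffs (S − K): max(31.5, 0) = 31.5, max(-26.25, 0) = 0, max(-65.62, 0) = 0
Node u (S = 165): V_u = 1/1.02·[0.7714·31.5000 + 0.2286·0.0000] = 23.8235
Node d (S = 112.5): V_d = 1/1.02·[0.7714·0.0000 + 0.2286·0.0000] = 0.0000
Node 0 (S = 150): V_0 = 1/1.02·[0.7714·23.8235 + 0.2286·0.0000] = 18.0178

$18.02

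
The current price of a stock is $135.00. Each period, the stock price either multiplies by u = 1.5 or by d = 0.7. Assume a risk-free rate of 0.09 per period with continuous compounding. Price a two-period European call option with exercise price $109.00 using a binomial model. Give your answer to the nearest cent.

Risk-neutral probability p = (e^0.09 − 0.7)/(1.5 − 0.7) = 0.3942/0.8000 = 0.4927
Terminal stock prices: S_uu = 303.8, S_ud = 141.8, S_dd = 66.15
Terminal payoffs (S − K): max(194.8, 0) = 194.8, max(32.75, 0) = 32.75, max(-42.85, 0) = 0
Node u (S = 202.5): V_u = e^(−0.09)·[0.4927·194.7500 + 0.5073·32.7500] = 102.8815
Node d (S = 94.5): V_d = e^(−0.09)·[0.4927·32.7500 + 0.5073·0.0000] = 14.7477
Node 0 (S = 135): V_0 = e^(−0.09)·[0.4927·102.8815 + 0.5073·14.7477] = 53.1659

$53.17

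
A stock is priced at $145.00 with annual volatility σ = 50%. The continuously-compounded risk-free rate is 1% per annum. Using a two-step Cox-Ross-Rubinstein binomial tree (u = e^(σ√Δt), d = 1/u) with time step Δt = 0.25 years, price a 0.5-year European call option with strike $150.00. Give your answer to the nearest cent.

CRR parameters: u = e^(σ√Δt) = e^(0.5·√0.25) = 1.2840, d = 1/u = 0.7788
Per-period rate: rΔt = 0.01·0.25 = 0.0025, so R = e^0.0025 = 1.0025
Risk-neutral probability p = (e^0.0025 − 0.7788)/(1.2840 − 0.7788) = 0.2237/0.5052 = 0.4428
Terminal stock prices: S_uu = 239.1, S_ud = 145, S_dd = 87.95
Terminal payoffs (S − K): max(89.06, 0) = 89.06, max(-5, 0) = 0, max(-62.05, 0) = 0
Node u (S = 186.2): V_u = e^(−0.0025)·[0.4428·89.0646 + 0.5572·0.0000] = 39.3374
Node d (S = 112.9): V_d = e^(−0.0025)·[0.4428·0.0000 + 0.5572·0.0000] = 0.0000
Node 0 (S = 145): V_0 = e^(−0.0025)·[0.4428·39.3374 + 0.5572·0.0000] = 17.3742

$17.37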